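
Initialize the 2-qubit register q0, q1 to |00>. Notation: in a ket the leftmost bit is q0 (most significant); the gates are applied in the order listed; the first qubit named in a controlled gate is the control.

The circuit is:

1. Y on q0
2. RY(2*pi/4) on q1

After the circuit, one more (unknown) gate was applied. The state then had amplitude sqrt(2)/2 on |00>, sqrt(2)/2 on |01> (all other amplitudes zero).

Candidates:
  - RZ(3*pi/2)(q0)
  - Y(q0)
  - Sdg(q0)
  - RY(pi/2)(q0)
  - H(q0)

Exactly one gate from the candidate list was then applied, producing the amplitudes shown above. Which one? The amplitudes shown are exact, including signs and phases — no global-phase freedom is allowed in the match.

The unique candidate consistent with the amplitudes is Y(q0).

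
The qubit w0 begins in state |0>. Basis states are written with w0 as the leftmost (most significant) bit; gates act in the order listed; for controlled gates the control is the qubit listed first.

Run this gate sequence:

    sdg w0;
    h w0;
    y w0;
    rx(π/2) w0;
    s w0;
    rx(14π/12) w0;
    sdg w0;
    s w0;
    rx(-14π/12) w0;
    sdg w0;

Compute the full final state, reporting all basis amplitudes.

After the circuit, the state carries amplitude 1/2 - I/2 on |0>, -1/2 + I/2 on |1>. Key observation: steps 5-10 multiply out to the identity, so the circuit reduces to the remaining gates.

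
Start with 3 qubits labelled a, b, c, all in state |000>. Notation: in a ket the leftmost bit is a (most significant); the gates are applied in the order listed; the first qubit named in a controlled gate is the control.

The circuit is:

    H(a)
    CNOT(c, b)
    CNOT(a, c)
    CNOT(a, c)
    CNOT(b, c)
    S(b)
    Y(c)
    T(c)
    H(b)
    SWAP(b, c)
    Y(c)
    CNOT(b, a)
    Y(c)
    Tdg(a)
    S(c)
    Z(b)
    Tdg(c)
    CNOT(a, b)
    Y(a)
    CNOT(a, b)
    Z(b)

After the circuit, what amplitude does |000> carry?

The final state's coefficient on |000> equals -1/2. Key observation: steps 3-4 multiply out to the identity, so the circuit reduces to the remaining gates.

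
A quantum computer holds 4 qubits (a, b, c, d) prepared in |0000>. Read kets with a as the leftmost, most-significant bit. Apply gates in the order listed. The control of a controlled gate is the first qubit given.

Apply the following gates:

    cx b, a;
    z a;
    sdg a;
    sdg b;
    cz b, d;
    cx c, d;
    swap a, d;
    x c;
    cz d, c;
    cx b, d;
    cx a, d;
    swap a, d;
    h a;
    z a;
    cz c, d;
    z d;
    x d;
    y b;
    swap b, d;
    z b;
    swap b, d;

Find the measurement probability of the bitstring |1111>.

Outcome |1111> occurs with probability 1/2.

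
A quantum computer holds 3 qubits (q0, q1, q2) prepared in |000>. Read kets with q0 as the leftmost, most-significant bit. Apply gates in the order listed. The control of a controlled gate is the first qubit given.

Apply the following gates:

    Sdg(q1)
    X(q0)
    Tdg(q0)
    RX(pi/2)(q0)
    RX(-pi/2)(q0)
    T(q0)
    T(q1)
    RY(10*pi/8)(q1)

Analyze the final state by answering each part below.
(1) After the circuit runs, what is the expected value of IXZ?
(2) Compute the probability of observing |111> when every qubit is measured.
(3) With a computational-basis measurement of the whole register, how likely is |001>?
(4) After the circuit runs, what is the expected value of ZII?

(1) The observable IXZ averages to -sqrt(2)/2. Key observation: steps 3-6 multiply out to the identity, so the circuit reduces to the remaining gates.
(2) A full measurement returns |111> with probability 0.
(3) Outcome |001> occurs with probability 0.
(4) The observable ZII averages to -1.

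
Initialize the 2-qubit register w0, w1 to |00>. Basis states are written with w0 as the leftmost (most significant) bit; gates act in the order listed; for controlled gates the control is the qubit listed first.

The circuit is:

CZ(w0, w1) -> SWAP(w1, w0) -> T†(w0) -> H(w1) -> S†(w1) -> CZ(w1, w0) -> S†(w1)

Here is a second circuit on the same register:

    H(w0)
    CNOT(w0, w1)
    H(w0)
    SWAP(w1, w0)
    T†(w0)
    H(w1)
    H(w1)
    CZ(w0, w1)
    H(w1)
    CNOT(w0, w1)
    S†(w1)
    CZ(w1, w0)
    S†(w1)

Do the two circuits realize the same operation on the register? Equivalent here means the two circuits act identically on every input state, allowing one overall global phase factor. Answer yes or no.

No: there is an input state on which the two circuits produce genuinely different outputs (not merely differing by a phase).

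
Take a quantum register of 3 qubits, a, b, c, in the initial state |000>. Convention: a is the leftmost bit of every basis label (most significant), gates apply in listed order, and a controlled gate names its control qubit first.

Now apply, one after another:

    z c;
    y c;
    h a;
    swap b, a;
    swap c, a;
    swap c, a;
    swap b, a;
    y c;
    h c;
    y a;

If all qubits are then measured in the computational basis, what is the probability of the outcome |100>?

The probability of measuring |100> is 1/4. Key observation: steps 4-7 multiply out to the identity, so the circuit reduces to the remaining gates.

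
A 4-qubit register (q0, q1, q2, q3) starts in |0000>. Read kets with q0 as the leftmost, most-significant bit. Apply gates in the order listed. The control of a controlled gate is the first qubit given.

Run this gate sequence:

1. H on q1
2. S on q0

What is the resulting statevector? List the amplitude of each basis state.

The final amplitudes are sqrt(2)/2 on |0000>, sqrt(2)/2 on |0100>, and 0 on every other basis state.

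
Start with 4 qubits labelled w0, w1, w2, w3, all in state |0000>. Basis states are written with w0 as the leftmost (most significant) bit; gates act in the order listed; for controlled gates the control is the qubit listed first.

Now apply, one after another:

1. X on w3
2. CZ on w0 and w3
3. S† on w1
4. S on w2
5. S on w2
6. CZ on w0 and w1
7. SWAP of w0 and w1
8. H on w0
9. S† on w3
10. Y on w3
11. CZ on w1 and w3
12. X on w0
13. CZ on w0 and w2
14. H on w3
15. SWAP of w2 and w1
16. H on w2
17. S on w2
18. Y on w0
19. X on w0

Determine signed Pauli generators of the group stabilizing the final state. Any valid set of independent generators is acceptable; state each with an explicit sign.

One valid set of independent stabilizer generators is -XIII, +IIYI, +IIIX, +IZII (any independent generating set of the same group is equally correct).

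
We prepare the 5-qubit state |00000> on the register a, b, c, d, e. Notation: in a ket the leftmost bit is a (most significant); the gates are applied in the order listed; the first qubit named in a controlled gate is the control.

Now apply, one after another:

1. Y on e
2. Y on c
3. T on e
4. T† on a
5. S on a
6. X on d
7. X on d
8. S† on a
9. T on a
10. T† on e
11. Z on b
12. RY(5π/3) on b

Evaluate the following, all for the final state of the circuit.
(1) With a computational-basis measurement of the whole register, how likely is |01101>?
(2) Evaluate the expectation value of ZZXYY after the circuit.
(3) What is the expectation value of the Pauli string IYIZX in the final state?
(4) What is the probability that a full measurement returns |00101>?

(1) Outcome |01101> occurs with probability 1/4. Key observation: gates 3-10 undo each other exactly, leaving only the rest of the circuit to track.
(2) In the final state, ZZXYY has expectation 0.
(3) The expectation value of IYIZX is 0.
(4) The probability of measuring |00101> is 3/4.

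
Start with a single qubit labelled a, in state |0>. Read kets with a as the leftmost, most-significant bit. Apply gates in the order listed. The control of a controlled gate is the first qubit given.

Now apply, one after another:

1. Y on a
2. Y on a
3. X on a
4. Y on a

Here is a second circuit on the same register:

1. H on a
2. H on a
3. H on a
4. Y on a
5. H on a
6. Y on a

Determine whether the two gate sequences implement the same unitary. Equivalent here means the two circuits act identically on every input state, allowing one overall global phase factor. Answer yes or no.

No: there is an input state on which the two circuits produce genuinely different outputs (not merely differing by a phase).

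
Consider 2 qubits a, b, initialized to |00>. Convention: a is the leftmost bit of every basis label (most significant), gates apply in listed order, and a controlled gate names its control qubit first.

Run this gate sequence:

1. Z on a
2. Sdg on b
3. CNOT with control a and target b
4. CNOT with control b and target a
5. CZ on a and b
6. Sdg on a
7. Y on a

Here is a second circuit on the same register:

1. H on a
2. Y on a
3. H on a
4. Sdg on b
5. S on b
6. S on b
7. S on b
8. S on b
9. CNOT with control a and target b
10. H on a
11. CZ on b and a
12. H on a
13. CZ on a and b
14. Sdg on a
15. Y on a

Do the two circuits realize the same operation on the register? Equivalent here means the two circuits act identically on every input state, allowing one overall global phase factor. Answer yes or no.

No, they are not equivalent — no single phase factor reconciles the two unitaries.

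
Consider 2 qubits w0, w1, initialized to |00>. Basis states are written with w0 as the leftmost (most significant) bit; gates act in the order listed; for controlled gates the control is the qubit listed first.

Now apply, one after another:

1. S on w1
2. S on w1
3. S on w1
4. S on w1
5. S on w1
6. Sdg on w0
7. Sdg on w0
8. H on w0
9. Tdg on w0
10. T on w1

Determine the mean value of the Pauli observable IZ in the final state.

In the final state, IZ has expectation 1.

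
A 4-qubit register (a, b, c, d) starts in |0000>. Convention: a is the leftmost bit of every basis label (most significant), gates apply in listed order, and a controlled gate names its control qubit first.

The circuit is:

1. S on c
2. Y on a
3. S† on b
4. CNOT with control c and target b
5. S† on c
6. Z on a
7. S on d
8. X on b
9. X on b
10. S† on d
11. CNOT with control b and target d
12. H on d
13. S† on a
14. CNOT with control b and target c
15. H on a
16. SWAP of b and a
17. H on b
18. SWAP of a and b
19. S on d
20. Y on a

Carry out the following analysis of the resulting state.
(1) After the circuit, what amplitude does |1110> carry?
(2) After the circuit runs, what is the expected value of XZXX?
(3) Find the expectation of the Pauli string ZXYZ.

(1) |1110> carries amplitude 0 in the final state. Key observation: steps 7-10 multiply out to the identity, so the circuit reduces to the remaining gates.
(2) The observable XZXX averages to 0.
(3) The observable ZXYZ averages to 0.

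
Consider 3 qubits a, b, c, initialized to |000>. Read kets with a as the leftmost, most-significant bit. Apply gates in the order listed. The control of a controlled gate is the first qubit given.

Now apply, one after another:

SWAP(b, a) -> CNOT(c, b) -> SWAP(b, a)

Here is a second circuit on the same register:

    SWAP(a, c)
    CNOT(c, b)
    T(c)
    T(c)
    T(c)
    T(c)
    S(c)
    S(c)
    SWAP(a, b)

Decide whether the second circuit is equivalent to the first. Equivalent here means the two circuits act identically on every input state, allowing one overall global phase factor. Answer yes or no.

No: there is an input state on which the two circuits produce genuinely different outputs (not merely differing by a phase).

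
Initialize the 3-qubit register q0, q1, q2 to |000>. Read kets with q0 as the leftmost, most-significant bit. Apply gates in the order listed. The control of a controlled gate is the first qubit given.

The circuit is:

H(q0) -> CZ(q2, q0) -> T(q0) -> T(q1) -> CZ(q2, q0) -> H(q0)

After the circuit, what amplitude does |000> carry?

The final state's coefficient on |000> equals 1/2 + exp(I*pi/4)/2.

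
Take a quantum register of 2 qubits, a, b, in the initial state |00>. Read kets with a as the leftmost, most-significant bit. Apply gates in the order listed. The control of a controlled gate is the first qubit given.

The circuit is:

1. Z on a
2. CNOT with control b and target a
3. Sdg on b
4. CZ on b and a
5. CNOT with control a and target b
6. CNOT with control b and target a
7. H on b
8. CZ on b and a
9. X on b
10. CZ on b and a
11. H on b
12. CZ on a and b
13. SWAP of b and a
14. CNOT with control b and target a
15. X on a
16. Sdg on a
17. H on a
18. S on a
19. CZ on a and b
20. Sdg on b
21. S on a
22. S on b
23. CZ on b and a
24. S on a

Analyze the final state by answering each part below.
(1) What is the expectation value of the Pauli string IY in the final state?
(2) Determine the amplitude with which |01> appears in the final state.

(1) The observable IY averages to 0.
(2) The final state's coefficient on |01> equals 0.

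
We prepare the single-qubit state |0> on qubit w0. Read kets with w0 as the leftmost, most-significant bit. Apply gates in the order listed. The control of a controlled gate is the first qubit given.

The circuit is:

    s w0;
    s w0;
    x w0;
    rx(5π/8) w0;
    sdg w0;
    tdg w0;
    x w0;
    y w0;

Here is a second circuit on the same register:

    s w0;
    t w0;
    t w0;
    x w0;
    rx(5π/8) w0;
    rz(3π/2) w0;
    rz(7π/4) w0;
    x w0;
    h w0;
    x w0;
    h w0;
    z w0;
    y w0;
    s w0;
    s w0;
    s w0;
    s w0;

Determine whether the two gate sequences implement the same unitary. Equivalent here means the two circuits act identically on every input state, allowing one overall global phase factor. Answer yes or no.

Yes — the two circuits implement the same unitary up to a global phase.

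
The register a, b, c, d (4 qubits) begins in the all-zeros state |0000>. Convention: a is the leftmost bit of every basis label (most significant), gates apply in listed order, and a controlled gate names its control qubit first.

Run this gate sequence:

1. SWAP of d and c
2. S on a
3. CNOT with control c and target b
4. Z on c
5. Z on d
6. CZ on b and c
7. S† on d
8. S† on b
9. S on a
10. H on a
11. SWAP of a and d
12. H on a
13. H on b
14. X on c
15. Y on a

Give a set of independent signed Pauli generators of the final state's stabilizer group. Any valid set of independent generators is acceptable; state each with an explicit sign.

One valid set of independent stabilizer generators is -XIII, +IXII, +IIIX, -IIZI (any independent generating set of the same group is equally correct).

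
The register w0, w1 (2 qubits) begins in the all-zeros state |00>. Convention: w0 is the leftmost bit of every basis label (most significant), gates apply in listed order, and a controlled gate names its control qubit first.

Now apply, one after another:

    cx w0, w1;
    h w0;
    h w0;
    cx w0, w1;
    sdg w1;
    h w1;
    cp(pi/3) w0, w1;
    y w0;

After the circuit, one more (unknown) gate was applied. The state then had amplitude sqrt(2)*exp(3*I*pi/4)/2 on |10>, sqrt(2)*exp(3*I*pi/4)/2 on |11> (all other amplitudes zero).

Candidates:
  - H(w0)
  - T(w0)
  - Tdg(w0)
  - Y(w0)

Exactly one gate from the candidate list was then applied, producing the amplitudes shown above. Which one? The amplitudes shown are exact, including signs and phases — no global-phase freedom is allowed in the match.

The unique candidate consistent with the amplitudes is T(w0). Key observation: gates 1-4 undo each other exactly, leaving only the rest of the circuit to track.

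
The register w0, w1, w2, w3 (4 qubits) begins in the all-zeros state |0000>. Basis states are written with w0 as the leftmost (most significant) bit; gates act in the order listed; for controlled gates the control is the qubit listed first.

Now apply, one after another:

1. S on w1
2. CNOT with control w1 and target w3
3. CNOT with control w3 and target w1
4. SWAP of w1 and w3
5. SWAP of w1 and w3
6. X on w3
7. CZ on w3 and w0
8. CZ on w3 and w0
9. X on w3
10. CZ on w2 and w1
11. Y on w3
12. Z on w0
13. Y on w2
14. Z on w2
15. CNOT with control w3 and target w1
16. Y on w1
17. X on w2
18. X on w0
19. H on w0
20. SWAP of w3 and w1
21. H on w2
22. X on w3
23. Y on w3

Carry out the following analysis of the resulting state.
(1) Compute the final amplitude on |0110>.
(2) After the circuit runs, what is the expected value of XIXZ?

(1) |0110> carries amplitude -1/2 in the final state.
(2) In the final state, XIXZ has expectation -1.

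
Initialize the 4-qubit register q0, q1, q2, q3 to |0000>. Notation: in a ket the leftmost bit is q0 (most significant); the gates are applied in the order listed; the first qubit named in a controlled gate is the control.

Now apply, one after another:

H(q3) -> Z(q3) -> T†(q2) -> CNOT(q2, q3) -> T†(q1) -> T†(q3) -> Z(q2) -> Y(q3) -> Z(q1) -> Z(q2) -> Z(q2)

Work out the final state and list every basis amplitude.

The final amplitudes are sqrt(2)*exp(I*pi/4)/2 on |0000>, sqrt(2)*I/2 on |0001>, and 0 on every other basis state.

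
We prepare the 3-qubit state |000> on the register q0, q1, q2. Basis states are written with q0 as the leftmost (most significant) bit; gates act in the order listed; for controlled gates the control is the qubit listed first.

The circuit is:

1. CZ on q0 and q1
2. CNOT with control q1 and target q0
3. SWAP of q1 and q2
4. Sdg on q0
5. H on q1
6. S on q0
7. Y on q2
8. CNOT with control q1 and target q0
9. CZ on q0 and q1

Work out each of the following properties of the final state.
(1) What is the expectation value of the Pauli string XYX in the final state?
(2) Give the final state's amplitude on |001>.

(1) The expectation value of XYX is 0.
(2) The final state's coefficient on |001> equals sqrt(2)*I/2.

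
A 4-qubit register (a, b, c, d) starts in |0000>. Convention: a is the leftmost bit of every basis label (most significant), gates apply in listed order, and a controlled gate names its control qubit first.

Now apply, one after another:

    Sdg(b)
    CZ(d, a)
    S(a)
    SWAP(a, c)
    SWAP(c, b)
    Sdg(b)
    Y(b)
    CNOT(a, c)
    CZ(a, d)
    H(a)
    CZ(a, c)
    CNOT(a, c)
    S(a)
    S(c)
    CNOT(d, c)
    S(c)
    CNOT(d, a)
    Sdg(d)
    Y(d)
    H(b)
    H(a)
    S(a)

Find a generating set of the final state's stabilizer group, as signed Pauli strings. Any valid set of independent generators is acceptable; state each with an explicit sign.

One valid set of independent stabilizer generators is +YIZI, -IXII, -ZIYI, -IIIZ (any independent generating set of the same group is equally correct).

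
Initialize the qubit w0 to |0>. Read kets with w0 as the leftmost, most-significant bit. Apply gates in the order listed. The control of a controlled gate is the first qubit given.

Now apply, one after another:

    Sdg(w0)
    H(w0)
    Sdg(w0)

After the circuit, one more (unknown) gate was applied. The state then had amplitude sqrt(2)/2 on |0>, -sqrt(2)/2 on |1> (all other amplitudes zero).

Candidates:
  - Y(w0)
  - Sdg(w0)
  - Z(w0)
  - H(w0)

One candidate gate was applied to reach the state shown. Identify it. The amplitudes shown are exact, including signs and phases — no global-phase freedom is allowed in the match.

It was Sdg(w0) that produced the state shown.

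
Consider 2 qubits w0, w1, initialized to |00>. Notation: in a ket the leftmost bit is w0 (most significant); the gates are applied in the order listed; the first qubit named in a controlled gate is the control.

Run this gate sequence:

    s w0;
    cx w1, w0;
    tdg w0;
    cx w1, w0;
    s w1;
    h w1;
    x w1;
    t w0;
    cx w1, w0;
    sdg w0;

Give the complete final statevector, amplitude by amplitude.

The final amplitudes are sqrt(2)/2 on |00>, 0 on |01>, 0 on |10>, -sqrt(2)*I/2 on |11>.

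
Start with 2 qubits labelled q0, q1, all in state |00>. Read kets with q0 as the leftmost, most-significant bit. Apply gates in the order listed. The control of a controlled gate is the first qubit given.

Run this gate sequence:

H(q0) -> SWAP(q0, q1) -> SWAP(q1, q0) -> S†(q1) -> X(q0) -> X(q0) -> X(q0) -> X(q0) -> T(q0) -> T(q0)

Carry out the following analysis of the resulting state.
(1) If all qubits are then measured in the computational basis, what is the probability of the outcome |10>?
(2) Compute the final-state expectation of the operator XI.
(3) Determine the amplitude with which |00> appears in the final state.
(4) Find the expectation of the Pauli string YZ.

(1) Outcome |10> occurs with probability 1/2. Key observation: gates 5-8 undo each other exactly, leaving only the rest of the circuit to track.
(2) The expectation value of XI is 0.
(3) The final state's coefficient on |00> equals sqrt(2)/2.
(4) The observable YZ averages to 1.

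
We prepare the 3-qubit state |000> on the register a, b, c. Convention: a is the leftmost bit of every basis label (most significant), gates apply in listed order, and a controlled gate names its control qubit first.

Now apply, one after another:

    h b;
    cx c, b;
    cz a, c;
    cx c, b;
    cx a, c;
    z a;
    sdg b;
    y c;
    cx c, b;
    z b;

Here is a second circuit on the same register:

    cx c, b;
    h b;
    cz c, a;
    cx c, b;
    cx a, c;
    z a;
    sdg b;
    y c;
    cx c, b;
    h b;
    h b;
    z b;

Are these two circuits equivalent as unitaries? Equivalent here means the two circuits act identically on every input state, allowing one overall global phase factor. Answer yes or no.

No: there is an input state on which the two circuits produce genuinely different outputs (not merely differing by a phase).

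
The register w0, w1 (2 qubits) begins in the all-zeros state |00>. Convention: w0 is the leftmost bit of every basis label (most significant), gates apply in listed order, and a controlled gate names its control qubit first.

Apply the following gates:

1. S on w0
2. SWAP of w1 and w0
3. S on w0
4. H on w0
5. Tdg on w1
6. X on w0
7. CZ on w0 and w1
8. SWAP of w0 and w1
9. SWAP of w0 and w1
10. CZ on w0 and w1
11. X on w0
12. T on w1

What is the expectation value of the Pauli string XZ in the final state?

The expectation value of XZ is 1.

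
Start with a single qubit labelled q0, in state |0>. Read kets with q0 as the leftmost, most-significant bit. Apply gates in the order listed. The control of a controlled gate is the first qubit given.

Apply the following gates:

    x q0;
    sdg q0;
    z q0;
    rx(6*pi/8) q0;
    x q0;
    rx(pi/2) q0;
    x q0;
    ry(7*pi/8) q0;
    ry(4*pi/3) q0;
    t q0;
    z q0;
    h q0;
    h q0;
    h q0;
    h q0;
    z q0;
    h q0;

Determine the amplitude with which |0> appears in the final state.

|0> carries amplitude -sqrt(3)*sqrt(sqrt(2)/4 + 1/2)*sin(7*pi/16)/4 - sqrt(3)*sqrt(1/2 - sqrt(2)/4)*sin(7*pi/16)/4 - sqrt(sqrt(2)/4 + 1/2)*cos(7*pi/16)/4 - sqrt(1/2 - sqrt(2)/4)*cos(7*pi/16)/4 - I*sqrt(sqrt(2)/4 + 1/2)*sin(7*pi/16)/4 - sqrt(sqrt(2)/4 + 1/2)*exp(I*pi/4)*sin(7*pi/16)/4 - sqrt(3)*I*sqrt(1/2 - sqrt(2)/4)*exp(I*pi/4)*sin(7*pi/16)/4 - sqrt(1/2 - sqrt(2)/4)*exp(I*pi/4)*sin(7*pi/16)/4 - sqrt(3)*I*sqrt(1/2 - sqrt(2)/4)*cos(7*pi/16)/4 - I*sqrt(1/2 - sqrt(2)/4)*exp(I*pi/4)*cos(7*pi/16)/4 + sqrt(3)*sqrt(1/2 - sqrt(2)/4)*exp(I*pi/4)*cos(7*pi/16)/4 + I*sqrt(sqrt(2)/4 + 1/2)*exp(I*pi/4)*cos(7*pi/16)/4 + sqrt(3)*sqrt(sqrt(2)/4 + 1/2)*exp(I*pi/4)*cos(7*pi/16)/4 + sqrt(3)*I*sqrt(sqrt(2)/4 + 1/2)*cos(7*pi/16)/4 + I*sqrt(1/2 - sqrt(2)/4)*sin(7*pi/16)/4 + sqrt(3)*I*sqrt(sqrt(2)/4 + 1/2)*exp(I*pi/4)*sin(7*pi/16)/4 in the final state.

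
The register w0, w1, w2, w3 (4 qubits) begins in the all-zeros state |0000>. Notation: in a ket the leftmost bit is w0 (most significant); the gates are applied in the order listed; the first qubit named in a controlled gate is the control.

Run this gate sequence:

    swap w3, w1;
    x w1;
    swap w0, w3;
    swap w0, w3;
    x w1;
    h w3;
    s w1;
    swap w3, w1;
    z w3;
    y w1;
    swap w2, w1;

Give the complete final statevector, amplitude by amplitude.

The resulting statevector has amplitude -sqrt(2)*I/2 on |0000>, sqrt(2)*I/2 on |0010>, and 0 on every other basis state. Key observation: gates 2-5 undo each other exactly, leaving only the rest of the circuit to track.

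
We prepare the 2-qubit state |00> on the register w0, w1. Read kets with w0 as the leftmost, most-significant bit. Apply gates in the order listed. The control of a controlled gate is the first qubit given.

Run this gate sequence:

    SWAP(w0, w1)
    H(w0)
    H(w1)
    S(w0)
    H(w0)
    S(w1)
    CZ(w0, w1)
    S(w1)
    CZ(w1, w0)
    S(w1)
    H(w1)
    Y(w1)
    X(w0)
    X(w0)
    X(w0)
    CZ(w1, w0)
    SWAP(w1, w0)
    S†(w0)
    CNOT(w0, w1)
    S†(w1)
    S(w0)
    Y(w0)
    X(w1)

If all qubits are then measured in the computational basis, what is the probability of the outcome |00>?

The probability of measuring |00> is 1/4.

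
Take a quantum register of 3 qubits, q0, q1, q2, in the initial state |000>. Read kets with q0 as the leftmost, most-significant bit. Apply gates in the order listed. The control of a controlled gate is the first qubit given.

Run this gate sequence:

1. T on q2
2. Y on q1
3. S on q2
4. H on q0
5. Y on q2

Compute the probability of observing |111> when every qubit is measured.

Outcome |111> occurs with probability 1/2.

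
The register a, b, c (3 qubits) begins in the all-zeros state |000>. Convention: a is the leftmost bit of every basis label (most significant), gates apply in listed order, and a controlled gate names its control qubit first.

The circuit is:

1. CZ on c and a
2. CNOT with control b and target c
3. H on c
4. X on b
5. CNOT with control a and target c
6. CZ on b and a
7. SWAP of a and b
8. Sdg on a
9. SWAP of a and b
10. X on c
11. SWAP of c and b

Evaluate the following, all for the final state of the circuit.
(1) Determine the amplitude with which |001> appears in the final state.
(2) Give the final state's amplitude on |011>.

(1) The amplitude on |001> is -sqrt(2)*I/2.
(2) The amplitude on |011> is -sqrt(2)*I/2.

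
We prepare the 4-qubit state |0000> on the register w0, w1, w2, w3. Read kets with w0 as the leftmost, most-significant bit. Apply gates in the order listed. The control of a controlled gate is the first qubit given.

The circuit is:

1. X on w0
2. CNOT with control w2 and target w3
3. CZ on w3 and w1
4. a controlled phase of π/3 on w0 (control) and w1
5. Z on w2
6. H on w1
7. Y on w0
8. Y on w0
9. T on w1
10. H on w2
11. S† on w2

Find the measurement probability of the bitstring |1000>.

Outcome |1000> occurs with probability 1/4.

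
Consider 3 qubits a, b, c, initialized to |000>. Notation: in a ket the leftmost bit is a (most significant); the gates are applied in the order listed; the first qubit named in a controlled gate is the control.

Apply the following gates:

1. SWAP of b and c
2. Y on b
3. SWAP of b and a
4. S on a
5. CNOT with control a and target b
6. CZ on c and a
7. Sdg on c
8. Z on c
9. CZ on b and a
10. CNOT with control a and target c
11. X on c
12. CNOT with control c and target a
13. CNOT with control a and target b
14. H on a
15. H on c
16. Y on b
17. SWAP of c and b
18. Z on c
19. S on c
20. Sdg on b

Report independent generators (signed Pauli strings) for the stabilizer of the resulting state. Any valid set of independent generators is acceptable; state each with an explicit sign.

The final state is stabilized by the group generated by -XII, -IYI, -IIZ; other independent generating sets are equally valid.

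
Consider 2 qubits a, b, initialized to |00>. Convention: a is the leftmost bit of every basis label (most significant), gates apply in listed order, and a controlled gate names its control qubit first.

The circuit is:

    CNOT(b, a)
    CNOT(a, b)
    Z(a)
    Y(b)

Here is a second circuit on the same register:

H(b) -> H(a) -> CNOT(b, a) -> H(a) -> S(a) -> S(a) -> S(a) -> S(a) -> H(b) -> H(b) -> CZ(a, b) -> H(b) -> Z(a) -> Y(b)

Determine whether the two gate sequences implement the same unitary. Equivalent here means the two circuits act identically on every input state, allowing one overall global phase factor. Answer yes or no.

No, they are not equivalent — no single phase factor reconciles the two unitaries.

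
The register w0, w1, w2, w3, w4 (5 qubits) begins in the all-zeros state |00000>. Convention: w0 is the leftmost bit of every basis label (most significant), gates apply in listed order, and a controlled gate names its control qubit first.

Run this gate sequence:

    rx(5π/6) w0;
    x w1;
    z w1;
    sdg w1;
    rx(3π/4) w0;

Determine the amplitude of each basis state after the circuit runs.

The final amplitudes are I*(-sqrt(6*sqrt(2) + 12)/8 - sqrt(2*sqrt(2) + 4)/8 - sqrt(4 - 2*sqrt(2))/8 + sqrt(12 - 6*sqrt(2))/8) on |01000>, -sqrt(2*sqrt(2) + 4)/8 + sqrt(4 - 2*sqrt(2))/8 + sqrt(12 - 6*sqrt(2))/8 + sqrt(6*sqrt(2) + 12)/8 on |11000>, and 0 on every other basis state.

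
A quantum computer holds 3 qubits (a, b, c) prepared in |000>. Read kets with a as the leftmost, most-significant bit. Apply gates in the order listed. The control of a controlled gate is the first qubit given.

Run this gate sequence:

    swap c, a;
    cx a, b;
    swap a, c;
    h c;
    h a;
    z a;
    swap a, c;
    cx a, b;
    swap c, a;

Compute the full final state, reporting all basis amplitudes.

The resulting statevector has amplitude 1/2 on |000>, 0 on |001>, 0 on |010>, 1/2 on |011>, -1/2 on |100>, 0 on |101>, 0 on |110>, -1/2 on |111>.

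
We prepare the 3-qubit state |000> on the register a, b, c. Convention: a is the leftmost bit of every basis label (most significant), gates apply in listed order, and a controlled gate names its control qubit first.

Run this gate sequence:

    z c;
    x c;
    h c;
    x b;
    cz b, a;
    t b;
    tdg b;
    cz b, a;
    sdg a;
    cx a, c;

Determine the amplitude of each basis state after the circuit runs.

The resulting statevector has amplitude sqrt(2)/2 on |010>, -sqrt(2)/2 on |011>, and 0 on every other basis state. Key observation: the block from step 5 through step 8 cancels to the identity and can be dropped.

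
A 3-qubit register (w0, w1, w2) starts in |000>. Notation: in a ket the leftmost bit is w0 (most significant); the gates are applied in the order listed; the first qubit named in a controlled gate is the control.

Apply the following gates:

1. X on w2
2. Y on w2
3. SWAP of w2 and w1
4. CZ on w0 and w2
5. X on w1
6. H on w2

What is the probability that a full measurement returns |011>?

The probability of measuring |011> is 1/2.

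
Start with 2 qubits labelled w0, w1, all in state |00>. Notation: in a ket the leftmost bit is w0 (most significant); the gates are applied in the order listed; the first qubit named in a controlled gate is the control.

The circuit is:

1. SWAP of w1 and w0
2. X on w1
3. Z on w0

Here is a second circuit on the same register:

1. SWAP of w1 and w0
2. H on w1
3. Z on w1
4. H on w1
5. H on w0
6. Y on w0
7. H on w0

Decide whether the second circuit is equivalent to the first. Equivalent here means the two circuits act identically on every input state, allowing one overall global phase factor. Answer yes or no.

No: there is an input state on which the two circuits produce genuinely different outputs (not merely differing by a phase).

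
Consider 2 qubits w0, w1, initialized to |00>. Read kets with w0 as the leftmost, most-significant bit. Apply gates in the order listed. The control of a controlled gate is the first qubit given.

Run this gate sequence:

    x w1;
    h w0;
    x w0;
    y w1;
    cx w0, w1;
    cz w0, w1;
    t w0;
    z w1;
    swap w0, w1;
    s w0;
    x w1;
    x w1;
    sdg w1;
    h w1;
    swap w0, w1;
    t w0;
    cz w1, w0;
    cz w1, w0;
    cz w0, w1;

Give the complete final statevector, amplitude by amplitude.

The resulting statevector has amplitude -I/2 on |00>, -exp(3*I*pi/4)/2 on |01>, -exp(3*I*pi/4)/2 on |10>, 1/2 on |11>.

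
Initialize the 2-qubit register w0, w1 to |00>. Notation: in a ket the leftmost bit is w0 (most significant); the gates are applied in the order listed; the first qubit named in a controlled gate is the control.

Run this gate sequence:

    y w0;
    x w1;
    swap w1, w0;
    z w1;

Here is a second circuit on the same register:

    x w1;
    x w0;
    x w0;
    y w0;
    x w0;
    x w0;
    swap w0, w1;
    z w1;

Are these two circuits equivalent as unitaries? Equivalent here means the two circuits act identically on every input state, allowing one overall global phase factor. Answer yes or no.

Yes — the two circuits implement the same unitary up to a global phase.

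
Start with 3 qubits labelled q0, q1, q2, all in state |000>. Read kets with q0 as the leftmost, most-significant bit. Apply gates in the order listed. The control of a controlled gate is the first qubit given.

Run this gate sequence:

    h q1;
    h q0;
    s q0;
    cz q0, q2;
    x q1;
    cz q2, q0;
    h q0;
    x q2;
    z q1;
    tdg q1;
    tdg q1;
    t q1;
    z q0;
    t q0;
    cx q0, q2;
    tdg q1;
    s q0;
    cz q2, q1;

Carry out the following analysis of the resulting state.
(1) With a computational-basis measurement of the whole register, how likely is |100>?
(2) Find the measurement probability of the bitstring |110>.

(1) A full measurement returns |100> with probability 1/4.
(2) A full measurement returns |110> with probability 1/4.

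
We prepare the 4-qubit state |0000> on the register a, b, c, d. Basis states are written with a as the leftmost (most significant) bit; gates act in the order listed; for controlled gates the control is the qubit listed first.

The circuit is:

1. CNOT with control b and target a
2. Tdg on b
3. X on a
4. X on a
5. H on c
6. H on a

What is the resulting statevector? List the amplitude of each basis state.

The final amplitudes are 1/2 on |0000>, 1/2 on |0010>, 1/2 on |1000>, 1/2 on |1010>, and 0 on every other basis state. Key observation: the block from step 3 through step 4 cancels to the identity and can be dropped.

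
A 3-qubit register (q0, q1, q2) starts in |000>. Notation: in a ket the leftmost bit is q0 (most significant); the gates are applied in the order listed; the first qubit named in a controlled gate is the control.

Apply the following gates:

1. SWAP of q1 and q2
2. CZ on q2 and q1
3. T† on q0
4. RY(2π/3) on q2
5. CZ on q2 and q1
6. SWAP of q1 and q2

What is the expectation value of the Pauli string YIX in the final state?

The observable YIX averages to 0.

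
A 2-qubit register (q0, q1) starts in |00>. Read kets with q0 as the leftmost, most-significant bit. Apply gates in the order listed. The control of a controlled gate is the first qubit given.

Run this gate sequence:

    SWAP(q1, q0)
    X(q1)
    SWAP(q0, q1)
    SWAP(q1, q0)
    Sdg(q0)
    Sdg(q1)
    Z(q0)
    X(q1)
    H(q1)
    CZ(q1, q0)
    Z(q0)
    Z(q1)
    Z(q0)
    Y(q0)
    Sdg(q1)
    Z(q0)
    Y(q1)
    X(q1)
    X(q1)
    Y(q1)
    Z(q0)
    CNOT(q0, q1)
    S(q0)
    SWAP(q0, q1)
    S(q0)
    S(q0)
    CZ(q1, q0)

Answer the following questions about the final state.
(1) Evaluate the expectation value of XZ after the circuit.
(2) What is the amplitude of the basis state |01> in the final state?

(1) The observable XZ averages to 0.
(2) |01> carries amplitude -sqrt(2)/2 in the final state.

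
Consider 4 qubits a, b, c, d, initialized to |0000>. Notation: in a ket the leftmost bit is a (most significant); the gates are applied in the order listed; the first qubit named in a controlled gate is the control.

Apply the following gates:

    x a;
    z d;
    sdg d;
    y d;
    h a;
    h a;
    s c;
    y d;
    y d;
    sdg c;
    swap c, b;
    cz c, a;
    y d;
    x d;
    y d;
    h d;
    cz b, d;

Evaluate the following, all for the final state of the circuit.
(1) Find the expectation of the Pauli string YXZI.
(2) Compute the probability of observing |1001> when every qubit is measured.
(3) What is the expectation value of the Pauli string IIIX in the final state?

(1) The expectation value of YXZI is 0. Key observation: the block from step 7 through step 10 cancels to the identity and can be dropped.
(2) The probability of measuring |1001> is 1/2.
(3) In the final state, IIIX has expectation 1.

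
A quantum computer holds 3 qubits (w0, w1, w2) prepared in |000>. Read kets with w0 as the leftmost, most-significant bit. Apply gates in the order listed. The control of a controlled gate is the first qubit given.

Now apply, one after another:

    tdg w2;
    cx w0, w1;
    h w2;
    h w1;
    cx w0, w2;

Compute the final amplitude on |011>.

The final state's coefficient on |011> equals 1/2.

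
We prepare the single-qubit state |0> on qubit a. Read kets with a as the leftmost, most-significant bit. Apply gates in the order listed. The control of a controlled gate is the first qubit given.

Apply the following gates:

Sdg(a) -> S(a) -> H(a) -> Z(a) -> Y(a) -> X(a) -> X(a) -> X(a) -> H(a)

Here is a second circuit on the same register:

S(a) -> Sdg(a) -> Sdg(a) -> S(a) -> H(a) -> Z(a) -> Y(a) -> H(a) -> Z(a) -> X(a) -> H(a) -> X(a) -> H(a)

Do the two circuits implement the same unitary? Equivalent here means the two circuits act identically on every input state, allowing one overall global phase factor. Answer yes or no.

No, they are not equivalent — no single phase factor reconciles the two unitaries.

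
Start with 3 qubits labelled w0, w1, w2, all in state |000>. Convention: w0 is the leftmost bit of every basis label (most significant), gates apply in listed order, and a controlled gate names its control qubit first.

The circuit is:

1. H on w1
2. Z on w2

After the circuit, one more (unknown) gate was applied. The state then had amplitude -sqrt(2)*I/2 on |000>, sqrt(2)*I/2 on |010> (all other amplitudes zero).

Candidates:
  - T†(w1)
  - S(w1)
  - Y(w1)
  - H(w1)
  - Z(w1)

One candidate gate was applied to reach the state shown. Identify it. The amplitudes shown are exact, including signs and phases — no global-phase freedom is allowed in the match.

The unique candidate consistent with the amplitudes is Y(w1).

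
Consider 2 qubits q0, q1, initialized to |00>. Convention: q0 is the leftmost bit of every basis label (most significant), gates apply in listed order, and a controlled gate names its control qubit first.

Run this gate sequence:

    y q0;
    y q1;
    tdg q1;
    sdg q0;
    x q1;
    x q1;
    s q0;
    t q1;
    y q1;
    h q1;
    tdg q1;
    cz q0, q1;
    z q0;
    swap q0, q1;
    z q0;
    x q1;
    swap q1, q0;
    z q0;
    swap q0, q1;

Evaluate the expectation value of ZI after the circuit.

In the final state, ZI has expectation 0. Key observation: steps 2-9 multiply out to the identity, so the circuit reduces to the remaining gates.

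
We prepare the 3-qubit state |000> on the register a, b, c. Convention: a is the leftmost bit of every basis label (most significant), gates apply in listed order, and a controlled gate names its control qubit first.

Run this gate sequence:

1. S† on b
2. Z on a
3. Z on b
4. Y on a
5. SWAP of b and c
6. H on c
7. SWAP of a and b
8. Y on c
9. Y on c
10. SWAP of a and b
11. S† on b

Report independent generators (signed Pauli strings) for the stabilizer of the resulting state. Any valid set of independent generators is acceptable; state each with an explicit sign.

One valid set of independent stabilizer generators is +IIX, -ZII, +IZI (any independent generating set of the same group is equally correct). Key observation: the block from step 7 through step 10 cancels to the identity and can be dropped.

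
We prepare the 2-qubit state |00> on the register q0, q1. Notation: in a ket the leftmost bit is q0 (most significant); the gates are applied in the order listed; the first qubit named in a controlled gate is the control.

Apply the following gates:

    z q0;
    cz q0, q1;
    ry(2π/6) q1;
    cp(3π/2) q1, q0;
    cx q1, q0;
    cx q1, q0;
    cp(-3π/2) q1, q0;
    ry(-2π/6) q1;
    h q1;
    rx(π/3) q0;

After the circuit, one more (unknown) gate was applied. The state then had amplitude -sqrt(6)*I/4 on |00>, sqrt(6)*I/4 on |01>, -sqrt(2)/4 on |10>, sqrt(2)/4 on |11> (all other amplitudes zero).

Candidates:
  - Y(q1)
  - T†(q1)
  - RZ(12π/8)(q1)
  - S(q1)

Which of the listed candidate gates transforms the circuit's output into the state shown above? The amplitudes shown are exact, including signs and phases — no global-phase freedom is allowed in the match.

The unique candidate consistent with the amplitudes is Y(q1).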